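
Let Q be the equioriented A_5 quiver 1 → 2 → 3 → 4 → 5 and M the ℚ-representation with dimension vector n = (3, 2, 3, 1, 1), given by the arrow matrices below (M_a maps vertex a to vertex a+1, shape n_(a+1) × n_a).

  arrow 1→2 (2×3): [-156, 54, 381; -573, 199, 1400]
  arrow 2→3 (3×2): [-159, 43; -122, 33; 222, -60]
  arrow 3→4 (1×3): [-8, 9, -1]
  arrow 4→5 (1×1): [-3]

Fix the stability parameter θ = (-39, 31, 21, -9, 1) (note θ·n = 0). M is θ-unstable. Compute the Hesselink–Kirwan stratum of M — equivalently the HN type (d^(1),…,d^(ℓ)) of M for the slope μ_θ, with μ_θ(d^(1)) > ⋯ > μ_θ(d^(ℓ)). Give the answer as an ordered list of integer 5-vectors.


Via rank(M_{q-1}∘⋯∘M_p): M ≅ I[1,1], I[1,3], I[1,5], I[3,3].
μ_θ-semistable layers: μ^(1)=26; μ^(2)=21; μ^(3)=11; μ^(4)=-39

((0, 1, 1, 0, 0); (0, 0, 1, 0, 0); (0, 1, 1, 1, 1); (3, 0, 0, 0, 0))


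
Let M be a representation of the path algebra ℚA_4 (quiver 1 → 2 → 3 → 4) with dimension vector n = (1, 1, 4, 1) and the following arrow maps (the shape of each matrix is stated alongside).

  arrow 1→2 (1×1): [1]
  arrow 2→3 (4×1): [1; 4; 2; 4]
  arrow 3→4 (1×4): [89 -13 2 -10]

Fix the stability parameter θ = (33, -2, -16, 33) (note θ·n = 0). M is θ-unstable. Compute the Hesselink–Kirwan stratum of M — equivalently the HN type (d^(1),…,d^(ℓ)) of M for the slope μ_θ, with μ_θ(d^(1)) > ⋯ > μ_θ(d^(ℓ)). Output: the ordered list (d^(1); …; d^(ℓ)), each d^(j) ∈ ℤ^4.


Barcode: M ≅ I[1,4], I[3,3]^3. HN layers by μ_θ (3 steps, strictly decreasing):
  μ^(1)=33; μ^(2)=5; μ^(3)=-16

((0, 0, 0, 1); (1, 1, 1, 0); (0, 0, 3, 0))


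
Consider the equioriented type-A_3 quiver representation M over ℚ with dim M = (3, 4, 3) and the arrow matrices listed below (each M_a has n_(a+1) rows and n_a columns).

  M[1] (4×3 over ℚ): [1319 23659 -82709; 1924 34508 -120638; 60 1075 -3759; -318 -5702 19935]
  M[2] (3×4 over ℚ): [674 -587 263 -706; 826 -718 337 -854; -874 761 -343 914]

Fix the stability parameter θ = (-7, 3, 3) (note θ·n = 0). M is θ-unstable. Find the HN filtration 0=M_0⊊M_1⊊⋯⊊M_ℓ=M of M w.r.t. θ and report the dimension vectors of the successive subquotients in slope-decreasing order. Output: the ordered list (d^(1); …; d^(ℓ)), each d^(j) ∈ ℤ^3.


Interval decomposition of M: I[1,2], I[1,3]^2, I[2,2], I[3,3].
HN type (ℓ=2): μ^(1)=3; μ^(2)=-7

((0, 4, 3); (3, 0, 0))


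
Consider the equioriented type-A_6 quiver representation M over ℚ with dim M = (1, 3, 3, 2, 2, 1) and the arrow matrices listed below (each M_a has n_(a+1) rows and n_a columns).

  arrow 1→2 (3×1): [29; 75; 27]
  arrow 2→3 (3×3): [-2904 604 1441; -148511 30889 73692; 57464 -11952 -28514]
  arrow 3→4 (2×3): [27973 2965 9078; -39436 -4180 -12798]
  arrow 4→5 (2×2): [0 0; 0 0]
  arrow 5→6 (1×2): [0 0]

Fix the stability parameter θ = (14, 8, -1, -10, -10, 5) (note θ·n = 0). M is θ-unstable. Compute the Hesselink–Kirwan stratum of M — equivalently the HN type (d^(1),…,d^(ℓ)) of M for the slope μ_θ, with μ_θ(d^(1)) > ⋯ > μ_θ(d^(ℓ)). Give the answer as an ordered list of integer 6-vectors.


Barcode: M ≅ I[1,4], I[2,2], I[2,4], I[3,3], I[5,5]^2, I[6,6]. HN layers by μ_θ (5 steps, strictly decreasing):
  μ^(1)=8; μ^(2)=5; μ^(3)=11/4; μ^(4)=-1; μ^(5)=-10

((0, 1, 0, 0, 0, 0); (0, 0, 0, 0, 0, 1); (1, 1, 1, 1, 0, 0); (0, 1, 2, 1, 0, 0); (0, 0, 0, 0, 2, 0))


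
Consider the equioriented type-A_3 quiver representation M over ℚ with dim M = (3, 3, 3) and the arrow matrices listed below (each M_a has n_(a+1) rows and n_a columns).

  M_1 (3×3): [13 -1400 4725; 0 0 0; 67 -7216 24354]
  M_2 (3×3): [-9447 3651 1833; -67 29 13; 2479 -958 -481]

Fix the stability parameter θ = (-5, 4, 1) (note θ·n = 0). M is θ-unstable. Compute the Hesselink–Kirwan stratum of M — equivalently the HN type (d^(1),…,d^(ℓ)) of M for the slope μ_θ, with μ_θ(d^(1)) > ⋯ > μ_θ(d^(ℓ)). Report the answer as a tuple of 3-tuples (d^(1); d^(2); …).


Via rank(M_{q-1}∘⋯∘M_p): M ≅ I[1,1], I[1,2], I[1,3], I[2,3], I[3,3].
μ_θ-semistable layers: μ^(1)=4; μ^(2)=5/2; μ^(3)=1; μ^(4)=-5

((0, 1, 0); (0, 2, 2); (0, 0, 1); (3, 0, 0))


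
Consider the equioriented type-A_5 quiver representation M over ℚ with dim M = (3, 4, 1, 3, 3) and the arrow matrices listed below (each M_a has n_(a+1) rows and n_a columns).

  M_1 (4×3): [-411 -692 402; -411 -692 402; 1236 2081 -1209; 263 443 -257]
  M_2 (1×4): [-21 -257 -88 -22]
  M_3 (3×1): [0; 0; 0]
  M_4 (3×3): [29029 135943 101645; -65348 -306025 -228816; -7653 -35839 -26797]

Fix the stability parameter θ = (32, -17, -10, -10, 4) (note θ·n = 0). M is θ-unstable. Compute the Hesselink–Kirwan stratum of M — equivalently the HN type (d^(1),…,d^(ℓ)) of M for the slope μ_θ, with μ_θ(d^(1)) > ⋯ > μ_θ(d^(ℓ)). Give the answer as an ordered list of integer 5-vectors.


Barcode: M ≅ I[1,1], I[1,2], I[1,3], I[2,2]^2, I[4,4], I[4,5]^2, I[5,5]. HN layers by μ_θ (6 steps, strictly decreasing):
  μ^(1)=32; μ^(2)=15/2; μ^(3)=4; μ^(4)=5/3; μ^(5)=-10; μ^(6)=-17

((1, 0, 0, 0, 0); (1, 1, 0, 0, 0); (0, 0, 0, 0, 3); (1, 1, 1, 0, 0); (0, 0, 0, 3, 0); (0, 2, 0, 0, 0))


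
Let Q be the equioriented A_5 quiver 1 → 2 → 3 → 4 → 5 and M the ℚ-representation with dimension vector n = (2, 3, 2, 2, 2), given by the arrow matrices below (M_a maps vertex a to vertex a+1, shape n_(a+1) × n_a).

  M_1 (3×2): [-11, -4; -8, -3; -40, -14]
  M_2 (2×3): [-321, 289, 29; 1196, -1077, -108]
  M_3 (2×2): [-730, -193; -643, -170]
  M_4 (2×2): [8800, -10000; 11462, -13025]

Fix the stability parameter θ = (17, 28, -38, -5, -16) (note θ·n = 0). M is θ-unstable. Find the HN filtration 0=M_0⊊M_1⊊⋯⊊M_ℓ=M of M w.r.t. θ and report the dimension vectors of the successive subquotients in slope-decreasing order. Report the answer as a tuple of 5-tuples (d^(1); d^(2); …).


Barcode: M ≅ I[1,4], I[1,5], I[2,2], I[5,5]. HN layers by μ_θ (4 steps, strictly decreasing):
  μ^(1)=28; μ^(2)=1/2; μ^(3)=-14/5; μ^(4)=-16

((0, 1, 0, 0, 0); (1, 1, 1, 1, 0); (1, 1, 1, 1, 1); (0, 0, 0, 0, 1))


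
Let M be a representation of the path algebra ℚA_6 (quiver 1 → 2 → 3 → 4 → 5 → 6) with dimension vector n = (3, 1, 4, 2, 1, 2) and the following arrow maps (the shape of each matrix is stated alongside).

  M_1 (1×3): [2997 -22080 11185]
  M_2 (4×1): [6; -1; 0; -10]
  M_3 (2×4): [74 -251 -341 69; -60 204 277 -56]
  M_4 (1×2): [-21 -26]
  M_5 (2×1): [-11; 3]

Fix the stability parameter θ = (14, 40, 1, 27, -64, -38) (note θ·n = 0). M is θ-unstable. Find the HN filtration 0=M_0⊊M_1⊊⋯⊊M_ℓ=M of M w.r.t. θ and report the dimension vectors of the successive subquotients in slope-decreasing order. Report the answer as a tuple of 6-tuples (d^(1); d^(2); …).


Interval decomposition of M: I[1,1]^2, I[1,6], I[3,3]^2, I[3,4], I[6,6].
HN type (ℓ=5): μ^(1)=27; μ^(2)=14; μ^(3)=1; μ^(4)=-10/3; μ^(5)=-38

((0, 0, 0, 1, 0, 0); (2, 0, 0, 0, 0, 0); (0, 0, 3, 0, 0, 0); (1, 1, 1, 1, 1, 1); (0, 0, 0, 0, 0, 1))


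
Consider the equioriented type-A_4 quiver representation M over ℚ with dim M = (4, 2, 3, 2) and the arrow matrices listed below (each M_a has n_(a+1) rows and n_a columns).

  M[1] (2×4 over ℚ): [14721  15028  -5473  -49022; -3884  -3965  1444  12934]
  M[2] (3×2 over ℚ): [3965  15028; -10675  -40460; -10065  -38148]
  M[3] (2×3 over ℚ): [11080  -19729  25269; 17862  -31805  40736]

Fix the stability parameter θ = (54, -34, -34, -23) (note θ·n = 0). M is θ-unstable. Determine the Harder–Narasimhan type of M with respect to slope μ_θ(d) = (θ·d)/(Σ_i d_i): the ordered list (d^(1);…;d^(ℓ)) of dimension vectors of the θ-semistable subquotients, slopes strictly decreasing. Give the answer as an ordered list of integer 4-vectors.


Via rank(M_{q-1}∘⋯∘M_p): M ≅ I[1,1]^2, I[1,2], I[1,4], I[3,3], I[3,4].
μ_θ-semistable layers: μ^(1)=54; μ^(2)=10; μ^(3)=-37/4; μ^(4)=-23; μ^(5)=-34

((2, 0, 0, 0); (1, 1, 0, 0); (1, 1, 1, 1); (0, 0, 0, 1); (0, 0, 2, 0))


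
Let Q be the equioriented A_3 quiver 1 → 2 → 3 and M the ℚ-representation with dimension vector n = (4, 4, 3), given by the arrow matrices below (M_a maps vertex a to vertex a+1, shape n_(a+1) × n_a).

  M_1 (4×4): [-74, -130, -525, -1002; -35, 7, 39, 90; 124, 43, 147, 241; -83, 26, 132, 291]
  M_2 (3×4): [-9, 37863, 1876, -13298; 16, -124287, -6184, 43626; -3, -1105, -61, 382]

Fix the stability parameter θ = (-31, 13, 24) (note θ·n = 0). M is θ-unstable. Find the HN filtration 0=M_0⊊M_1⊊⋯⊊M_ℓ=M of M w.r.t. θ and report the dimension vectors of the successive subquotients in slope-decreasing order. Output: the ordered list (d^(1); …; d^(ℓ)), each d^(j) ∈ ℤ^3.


Via rank(M_{q-1}∘⋯∘M_p): M ≅ I[1,1], I[1,3]^3, I[2,2].
μ_θ-semistable layers: μ^(1)=24; μ^(2)=13; μ^(3)=-31

((0, 0, 3); (0, 4, 0); (4, 0, 0))


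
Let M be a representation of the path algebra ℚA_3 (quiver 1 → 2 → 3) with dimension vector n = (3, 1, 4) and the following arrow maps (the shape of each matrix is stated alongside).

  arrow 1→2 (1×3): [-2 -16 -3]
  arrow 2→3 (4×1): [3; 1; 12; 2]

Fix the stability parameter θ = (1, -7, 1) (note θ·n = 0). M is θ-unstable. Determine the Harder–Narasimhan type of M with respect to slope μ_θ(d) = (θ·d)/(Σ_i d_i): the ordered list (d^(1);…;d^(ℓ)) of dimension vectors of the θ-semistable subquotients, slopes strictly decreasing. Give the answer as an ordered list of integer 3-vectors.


Via rank(M_{q-1}∘⋯∘M_p): M ≅ I[1,1]^2, I[1,3], I[3,3]^3.
μ_θ-semistable layers: μ^(1)=1; μ^(2)=-3

((2, 0, 4); (1, 1, 0))


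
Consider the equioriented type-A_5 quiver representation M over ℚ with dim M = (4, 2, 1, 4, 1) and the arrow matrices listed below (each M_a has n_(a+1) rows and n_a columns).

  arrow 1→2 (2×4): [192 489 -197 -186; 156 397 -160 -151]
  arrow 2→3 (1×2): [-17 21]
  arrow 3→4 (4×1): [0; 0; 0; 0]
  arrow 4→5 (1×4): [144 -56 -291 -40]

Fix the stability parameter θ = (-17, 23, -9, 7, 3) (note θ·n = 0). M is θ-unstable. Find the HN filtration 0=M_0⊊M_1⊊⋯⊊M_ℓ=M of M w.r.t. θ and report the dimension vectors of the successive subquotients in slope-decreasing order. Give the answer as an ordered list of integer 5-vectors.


Interval decomposition of M: I[1,1]^2, I[1,2], I[1,3], I[4,4]^3, I[4,5].
HN type (ℓ=4): μ^(1)=23; μ^(2)=7; μ^(3)=5; μ^(4)=-17

((0, 1, 0, 0, 0); (0, 1, 1, 3, 0); (0, 0, 0, 1, 1); (4, 0, 0, 0, 0))


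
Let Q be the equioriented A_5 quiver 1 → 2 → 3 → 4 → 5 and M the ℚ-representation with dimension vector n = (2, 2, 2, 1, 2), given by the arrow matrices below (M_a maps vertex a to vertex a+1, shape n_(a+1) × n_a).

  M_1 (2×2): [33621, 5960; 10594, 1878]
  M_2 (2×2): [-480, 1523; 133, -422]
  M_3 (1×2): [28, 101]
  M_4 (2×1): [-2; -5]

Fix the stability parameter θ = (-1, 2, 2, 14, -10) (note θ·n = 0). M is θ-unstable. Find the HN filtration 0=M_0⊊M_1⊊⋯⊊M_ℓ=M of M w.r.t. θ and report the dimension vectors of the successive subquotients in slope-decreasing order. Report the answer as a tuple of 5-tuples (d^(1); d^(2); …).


Interval decomposition of M: I[1,3], I[1,5], I[5,5].
HN type (ℓ=3): μ^(1)=2; μ^(2)=-1; μ^(3)=-10

((0, 2, 2, 1, 1); (2, 0, 0, 0, 0); (0, 0, 0, 0, 1))


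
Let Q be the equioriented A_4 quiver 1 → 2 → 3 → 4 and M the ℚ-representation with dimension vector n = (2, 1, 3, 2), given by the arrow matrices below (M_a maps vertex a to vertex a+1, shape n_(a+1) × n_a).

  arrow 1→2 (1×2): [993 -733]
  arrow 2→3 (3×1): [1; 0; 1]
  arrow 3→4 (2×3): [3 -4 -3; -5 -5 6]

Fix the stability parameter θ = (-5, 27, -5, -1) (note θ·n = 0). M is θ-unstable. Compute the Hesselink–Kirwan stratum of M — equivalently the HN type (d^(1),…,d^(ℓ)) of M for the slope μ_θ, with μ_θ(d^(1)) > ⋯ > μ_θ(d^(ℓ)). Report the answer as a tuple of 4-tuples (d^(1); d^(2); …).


Via rank(M_{q-1}∘⋯∘M_p): M ≅ I[1,1], I[1,4], I[3,3], I[3,4].
μ_θ-semistable layers: μ^(1)=7; μ^(2)=-1; μ^(3)=-5

((0, 1, 1, 1); (0, 0, 0, 1); (2, 0, 2, 0))


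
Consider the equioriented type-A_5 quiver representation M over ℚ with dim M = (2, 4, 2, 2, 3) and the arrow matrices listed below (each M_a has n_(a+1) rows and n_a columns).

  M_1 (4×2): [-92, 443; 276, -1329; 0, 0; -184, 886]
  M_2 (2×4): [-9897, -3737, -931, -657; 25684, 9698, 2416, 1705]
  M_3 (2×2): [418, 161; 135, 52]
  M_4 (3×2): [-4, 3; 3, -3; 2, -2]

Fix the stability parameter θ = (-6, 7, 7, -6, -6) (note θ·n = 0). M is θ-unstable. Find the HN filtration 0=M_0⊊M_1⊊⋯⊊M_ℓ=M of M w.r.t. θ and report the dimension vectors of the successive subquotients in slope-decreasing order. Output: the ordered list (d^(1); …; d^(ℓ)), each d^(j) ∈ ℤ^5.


Barcode: M ≅ I[1,1], I[1,2], I[2,2], I[2,5]^2, I[5,5]. HN layers by μ_θ (3 steps, strictly decreasing):
  μ^(1)=7; μ^(2)=1/2; μ^(3)=-6

((0, 2, 0, 0, 0); (0, 2, 2, 2, 2); (2, 0, 0, 0, 1))


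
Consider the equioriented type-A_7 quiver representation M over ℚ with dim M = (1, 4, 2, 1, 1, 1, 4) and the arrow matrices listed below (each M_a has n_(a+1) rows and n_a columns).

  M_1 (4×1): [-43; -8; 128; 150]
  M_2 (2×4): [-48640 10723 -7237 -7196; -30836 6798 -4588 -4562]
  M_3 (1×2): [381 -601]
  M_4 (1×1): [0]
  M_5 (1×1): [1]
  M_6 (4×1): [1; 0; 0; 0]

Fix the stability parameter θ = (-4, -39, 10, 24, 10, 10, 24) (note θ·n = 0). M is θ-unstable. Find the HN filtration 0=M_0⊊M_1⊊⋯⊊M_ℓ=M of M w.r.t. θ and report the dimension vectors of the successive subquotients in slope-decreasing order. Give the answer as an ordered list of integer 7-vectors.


Interval decomposition of M: I[1,2], I[2,2], I[2,3], I[2,4], I[5,7], I[7,7]^3.
HN type (ℓ=4): μ^(1)=24; μ^(2)=10; μ^(3)=-43/2; μ^(4)=-39

((0, 0, 0, 1, 0, 0, 4); (0, 0, 2, 0, 1, 1, 0); (1, 1, 0, 0, 0, 0, 0); (0, 3, 0, 0, 0, 0, 0))


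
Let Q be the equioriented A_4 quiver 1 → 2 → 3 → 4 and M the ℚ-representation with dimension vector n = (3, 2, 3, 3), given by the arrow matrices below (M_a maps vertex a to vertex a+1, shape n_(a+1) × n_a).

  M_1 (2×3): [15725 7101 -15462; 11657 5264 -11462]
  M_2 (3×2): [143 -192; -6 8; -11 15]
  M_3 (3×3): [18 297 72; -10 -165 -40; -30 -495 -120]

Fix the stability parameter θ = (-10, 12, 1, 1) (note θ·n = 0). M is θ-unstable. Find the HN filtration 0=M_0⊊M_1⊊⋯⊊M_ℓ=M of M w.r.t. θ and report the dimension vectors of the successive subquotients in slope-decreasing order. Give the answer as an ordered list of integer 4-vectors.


Via rank(M_{q-1}∘⋯∘M_p): M ≅ I[1,1], I[1,3]^2, I[3,4], I[4,4]^2.
μ_θ-semistable layers: μ^(1)=13/2; μ^(2)=1; μ^(3)=-10

((0, 2, 2, 0); (0, 0, 1, 3); (3, 0, 0, 0))


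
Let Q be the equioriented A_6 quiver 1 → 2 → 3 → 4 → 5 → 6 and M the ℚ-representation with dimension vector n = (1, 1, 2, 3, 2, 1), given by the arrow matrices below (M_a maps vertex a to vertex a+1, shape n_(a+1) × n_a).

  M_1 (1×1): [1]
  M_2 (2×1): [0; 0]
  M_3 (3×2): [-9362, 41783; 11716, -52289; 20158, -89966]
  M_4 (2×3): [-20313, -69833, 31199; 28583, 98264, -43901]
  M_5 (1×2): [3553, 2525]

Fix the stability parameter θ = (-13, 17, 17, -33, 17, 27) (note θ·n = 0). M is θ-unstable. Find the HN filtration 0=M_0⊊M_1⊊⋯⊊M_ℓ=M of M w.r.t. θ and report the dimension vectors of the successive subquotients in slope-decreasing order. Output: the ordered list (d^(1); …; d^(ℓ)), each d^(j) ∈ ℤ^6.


Via rank(M_{q-1}∘⋯∘M_p): M ≅ I[1,2], I[3,4], I[3,6], I[4,5].
μ_θ-semistable layers: μ^(1)=27; μ^(2)=17; μ^(3)=-8; μ^(4)=-13; μ^(5)=-33

((0, 0, 0, 0, 0, 1); (0, 1, 0, 0, 2, 0); (0, 0, 2, 2, 0, 0); (1, 0, 0, 0, 0, 0); (0, 0, 0, 1, 0, 0))


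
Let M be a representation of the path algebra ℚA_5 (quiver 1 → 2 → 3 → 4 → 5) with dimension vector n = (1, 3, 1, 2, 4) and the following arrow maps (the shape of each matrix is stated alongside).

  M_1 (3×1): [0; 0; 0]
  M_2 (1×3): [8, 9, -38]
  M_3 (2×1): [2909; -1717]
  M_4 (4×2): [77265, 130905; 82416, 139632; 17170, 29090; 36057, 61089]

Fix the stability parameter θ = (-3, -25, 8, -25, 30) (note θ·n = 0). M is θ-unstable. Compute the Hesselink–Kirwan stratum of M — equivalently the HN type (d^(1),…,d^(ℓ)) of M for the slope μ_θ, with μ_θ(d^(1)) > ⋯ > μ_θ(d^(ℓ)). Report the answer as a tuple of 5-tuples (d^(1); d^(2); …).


Via rank(M_{q-1}∘⋯∘M_p): M ≅ I[1,1], I[2,2]^2, I[2,4], I[4,5], I[5,5]^3.
μ_θ-semistable layers: μ^(1)=30; μ^(2)=-3; μ^(3)=-17/2; μ^(4)=-25

((0, 0, 0, 0, 4); (1, 0, 0, 0, 0); (0, 0, 1, 1, 0); (0, 3, 0, 1, 0))


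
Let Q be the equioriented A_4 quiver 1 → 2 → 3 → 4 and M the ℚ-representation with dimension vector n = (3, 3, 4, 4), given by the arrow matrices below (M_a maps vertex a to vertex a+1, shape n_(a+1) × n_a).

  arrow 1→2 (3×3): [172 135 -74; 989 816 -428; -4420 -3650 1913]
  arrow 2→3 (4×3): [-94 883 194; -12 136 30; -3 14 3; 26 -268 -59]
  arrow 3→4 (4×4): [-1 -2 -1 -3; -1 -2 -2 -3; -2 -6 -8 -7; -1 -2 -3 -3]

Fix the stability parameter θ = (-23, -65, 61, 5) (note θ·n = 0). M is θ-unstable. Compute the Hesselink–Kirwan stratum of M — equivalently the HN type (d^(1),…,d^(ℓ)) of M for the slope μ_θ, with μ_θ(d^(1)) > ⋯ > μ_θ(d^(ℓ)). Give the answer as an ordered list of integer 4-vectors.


Interval decomposition of M: I[1,4]^3, I[3,3], I[4,4].
HN type (ℓ=4): μ^(1)=61; μ^(2)=33; μ^(3)=5; μ^(4)=-44

((0, 0, 1, 0); (0, 0, 3, 3); (0, 0, 0, 1); (3, 3, 0, 0))


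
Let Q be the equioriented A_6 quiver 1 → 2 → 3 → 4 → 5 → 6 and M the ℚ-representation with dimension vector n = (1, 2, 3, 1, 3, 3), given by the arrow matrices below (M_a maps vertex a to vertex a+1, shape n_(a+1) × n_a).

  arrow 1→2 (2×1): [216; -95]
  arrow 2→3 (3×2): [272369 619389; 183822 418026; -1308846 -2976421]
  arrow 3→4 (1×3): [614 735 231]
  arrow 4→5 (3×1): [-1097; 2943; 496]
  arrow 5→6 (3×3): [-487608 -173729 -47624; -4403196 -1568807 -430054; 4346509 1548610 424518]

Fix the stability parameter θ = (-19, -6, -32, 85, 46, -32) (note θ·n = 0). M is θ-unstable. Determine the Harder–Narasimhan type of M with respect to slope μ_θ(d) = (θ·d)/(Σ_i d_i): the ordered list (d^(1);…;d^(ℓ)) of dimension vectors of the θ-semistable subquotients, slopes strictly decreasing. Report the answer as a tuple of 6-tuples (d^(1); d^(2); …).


Barcode: M ≅ I[1,6], I[2,3], I[3,3], I[5,6]^2. HN layers by μ_θ (4 steps, strictly decreasing):
  μ^(1)=33; μ^(2)=7; μ^(3)=-19; μ^(4)=-32

((0, 0, 0, 1, 1, 1); (0, 0, 0, 0, 2, 2); (1, 2, 2, 0, 0, 0); (0, 0, 1, 0, 0, 0))


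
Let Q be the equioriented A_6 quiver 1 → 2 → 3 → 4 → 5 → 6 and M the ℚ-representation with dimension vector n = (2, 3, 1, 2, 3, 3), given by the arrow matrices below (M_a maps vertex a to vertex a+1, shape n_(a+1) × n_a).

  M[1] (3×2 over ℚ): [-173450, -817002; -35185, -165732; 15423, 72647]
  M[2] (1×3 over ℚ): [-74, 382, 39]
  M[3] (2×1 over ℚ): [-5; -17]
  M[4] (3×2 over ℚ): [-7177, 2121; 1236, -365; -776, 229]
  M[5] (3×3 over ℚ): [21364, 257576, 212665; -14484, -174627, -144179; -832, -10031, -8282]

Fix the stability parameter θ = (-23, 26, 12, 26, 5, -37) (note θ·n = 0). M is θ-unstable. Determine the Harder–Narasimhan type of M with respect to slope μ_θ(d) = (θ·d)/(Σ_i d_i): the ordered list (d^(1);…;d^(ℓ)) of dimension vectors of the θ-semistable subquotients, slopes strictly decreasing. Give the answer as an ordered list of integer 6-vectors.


Barcode: M ≅ I[1,2], I[1,6], I[2,2], I[4,5], I[5,6], I[6,6]. HN layers by μ_θ (6 steps, strictly decreasing):
  μ^(1)=26; μ^(2)=31/2; μ^(3)=32/5; μ^(4)=-16; μ^(5)=-23; μ^(6)=-37

((0, 2, 0, 0, 0, 0); (0, 0, 0, 1, 1, 0); (0, 1, 1, 1, 1, 1); (0, 0, 0, 0, 1, 1); (2, 0, 0, 0, 0, 0); (0, 0, 0, 0, 0, 1))


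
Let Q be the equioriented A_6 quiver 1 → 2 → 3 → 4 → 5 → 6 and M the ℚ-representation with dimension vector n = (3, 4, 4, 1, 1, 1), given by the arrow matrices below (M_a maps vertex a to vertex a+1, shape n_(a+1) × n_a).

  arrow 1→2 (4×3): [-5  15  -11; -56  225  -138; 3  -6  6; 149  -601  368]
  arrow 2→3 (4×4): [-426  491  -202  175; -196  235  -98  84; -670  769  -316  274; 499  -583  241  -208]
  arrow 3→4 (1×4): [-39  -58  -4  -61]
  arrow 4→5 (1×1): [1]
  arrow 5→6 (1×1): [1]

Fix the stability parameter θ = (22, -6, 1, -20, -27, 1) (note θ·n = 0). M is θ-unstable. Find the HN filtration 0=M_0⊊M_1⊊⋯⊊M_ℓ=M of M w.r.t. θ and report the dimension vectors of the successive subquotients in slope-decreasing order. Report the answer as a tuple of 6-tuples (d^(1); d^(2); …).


Via rank(M_{q-1}∘⋯∘M_p): M ≅ I[1,3]^2, I[1,6], I[2,2], I[3,3].
μ_θ-semistable layers: μ^(1)=17/3; μ^(2)=1; μ^(3)=-6

((2, 2, 2, 0, 0, 0); (0, 0, 1, 0, 0, 1); (1, 2, 1, 1, 1, 0))


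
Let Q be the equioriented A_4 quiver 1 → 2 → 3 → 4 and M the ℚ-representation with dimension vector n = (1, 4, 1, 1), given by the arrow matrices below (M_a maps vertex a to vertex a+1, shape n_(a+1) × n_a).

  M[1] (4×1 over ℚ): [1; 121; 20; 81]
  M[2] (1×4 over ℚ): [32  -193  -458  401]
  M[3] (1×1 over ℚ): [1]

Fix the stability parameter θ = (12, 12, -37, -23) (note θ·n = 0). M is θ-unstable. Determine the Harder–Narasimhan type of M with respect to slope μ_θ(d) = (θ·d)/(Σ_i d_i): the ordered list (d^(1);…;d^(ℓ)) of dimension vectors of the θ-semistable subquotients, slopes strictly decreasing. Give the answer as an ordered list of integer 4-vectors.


Via rank(M_{q-1}∘⋯∘M_p): M ≅ I[1,2], I[2,2]^2, I[2,4].
μ_θ-semistable layers: μ^(1)=12; μ^(2)=-16

((1, 3, 0, 0); (0, 1, 1, 1))


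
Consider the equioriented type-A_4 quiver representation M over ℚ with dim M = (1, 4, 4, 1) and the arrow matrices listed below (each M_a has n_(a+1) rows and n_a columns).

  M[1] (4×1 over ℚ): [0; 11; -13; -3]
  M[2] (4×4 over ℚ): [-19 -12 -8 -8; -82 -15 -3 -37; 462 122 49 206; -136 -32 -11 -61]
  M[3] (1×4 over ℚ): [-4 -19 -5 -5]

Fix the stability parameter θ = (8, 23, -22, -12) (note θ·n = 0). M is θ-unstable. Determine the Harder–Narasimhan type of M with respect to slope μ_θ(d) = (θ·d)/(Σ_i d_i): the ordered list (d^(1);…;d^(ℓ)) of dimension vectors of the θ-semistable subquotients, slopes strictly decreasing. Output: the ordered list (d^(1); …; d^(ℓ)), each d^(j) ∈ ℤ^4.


Via rank(M_{q-1}∘⋯∘M_p): M ≅ I[1,4], I[2,3]^3.
μ_θ-semistable layers: μ^(1)=1/2; μ^(2)=-3/4

((0, 3, 3, 0); (1, 1, 1, 1))


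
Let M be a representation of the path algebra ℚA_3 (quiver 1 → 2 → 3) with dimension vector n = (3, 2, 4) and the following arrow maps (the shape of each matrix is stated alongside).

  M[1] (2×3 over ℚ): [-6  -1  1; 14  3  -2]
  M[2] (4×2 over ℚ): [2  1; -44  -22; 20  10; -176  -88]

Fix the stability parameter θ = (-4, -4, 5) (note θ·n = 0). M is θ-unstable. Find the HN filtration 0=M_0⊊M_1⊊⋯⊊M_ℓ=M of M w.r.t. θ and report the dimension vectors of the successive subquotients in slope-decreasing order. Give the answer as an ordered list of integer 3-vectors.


Interval decomposition of M: I[1,1], I[1,2], I[1,3], I[3,3]^3.
HN type (ℓ=2): μ^(1)=5; μ^(2)=-4

((0, 0, 4); (3, 2, 0))


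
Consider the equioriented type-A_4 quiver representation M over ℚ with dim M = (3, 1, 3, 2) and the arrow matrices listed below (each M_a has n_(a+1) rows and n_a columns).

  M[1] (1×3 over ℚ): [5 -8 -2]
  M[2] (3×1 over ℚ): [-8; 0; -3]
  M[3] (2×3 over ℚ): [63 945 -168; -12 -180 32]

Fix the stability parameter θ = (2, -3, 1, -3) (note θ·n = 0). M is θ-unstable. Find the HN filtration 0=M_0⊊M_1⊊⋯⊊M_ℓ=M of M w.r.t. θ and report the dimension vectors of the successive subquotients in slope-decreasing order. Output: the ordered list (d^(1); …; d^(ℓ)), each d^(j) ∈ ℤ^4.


Via rank(M_{q-1}∘⋯∘M_p): M ≅ I[1,1]^2, I[1,3], I[3,3], I[3,4], I[4,4].
μ_θ-semistable layers: μ^(1)=2; μ^(2)=1; μ^(3)=-1/2; μ^(4)=-1; μ^(5)=-3

((2, 0, 0, 0); (0, 0, 2, 0); (1, 1, 0, 0); (0, 0, 1, 1); (0, 0, 0, 1))


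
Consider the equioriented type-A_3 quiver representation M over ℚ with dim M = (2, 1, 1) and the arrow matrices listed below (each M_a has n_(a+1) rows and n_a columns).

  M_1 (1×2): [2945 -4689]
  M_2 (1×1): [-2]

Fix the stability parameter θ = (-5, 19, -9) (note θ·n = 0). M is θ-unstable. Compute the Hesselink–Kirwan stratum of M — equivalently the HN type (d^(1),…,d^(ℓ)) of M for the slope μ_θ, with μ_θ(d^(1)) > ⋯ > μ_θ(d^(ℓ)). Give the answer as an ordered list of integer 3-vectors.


Interval decomposition of M: I[1,1], I[1,3].
HN type (ℓ=2): μ^(1)=5; μ^(2)=-5

((0, 1, 1); (2, 0, 0))


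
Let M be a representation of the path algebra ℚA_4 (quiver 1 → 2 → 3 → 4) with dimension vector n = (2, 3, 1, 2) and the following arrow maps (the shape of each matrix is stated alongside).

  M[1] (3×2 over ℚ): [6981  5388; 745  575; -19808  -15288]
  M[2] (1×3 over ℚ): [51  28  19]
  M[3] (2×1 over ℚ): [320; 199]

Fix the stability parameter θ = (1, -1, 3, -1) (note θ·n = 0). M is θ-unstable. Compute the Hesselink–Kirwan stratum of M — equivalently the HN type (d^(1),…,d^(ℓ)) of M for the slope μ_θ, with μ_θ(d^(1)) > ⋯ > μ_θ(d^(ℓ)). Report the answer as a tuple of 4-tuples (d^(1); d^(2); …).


Barcode: M ≅ I[1,2], I[1,4], I[2,2], I[4,4]. HN layers by μ_θ (3 steps, strictly decreasing):
  μ^(1)=1; μ^(2)=0; μ^(3)=-1

((0, 0, 1, 1); (2, 2, 0, 0); (0, 1, 0, 1))


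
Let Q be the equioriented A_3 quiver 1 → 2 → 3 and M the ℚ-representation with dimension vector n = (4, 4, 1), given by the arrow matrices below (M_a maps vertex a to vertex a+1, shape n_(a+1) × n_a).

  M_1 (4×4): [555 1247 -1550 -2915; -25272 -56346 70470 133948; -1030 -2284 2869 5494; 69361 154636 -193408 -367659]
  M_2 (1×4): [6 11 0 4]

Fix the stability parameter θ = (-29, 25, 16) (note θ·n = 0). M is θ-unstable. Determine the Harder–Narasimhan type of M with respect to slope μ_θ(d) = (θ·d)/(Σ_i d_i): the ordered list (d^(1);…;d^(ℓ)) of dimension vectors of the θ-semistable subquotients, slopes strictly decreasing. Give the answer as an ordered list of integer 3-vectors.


Interval decomposition of M: I[1,2]^3, I[1,3].
HN type (ℓ=3): μ^(1)=25; μ^(2)=41/2; μ^(3)=-29

((0, 3, 0); (0, 1, 1); (4, 0, 0))


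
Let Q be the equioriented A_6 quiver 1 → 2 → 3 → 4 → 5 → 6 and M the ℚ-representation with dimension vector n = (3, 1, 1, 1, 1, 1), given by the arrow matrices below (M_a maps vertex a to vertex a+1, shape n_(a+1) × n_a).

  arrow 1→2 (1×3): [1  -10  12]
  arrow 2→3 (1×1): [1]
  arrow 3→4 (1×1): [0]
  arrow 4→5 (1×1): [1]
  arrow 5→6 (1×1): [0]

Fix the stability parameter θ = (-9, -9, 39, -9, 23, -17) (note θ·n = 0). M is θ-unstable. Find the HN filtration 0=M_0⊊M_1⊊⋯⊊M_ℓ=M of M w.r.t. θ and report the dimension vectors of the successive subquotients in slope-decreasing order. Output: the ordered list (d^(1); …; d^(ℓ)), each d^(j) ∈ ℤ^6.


Interval decomposition of M: I[1,1]^2, I[1,3], I[4,5], I[6,6].
HN type (ℓ=4): μ^(1)=39; μ^(2)=23; μ^(3)=-9; μ^(4)=-17

((0, 0, 1, 0, 0, 0); (0, 0, 0, 0, 1, 0); (3, 1, 0, 1, 0, 0); (0, 0, 0, 0, 0, 1))


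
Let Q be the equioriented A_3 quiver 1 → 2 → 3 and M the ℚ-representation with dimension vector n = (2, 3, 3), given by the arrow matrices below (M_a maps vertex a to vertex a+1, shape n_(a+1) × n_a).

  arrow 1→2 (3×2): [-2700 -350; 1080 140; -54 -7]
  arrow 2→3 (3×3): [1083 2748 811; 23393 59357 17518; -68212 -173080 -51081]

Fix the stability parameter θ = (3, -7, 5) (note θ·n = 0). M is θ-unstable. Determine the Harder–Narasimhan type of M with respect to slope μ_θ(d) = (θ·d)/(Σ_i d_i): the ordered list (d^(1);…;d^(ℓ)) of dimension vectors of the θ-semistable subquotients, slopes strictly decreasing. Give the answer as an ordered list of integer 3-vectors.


Via rank(M_{q-1}∘⋯∘M_p): M ≅ I[1,1], I[1,3], I[2,3]^2.
μ_θ-semistable layers: μ^(1)=5; μ^(2)=3; μ^(3)=-2; μ^(4)=-7

((0, 0, 3); (1, 0, 0); (1, 1, 0); (0, 2, 0))


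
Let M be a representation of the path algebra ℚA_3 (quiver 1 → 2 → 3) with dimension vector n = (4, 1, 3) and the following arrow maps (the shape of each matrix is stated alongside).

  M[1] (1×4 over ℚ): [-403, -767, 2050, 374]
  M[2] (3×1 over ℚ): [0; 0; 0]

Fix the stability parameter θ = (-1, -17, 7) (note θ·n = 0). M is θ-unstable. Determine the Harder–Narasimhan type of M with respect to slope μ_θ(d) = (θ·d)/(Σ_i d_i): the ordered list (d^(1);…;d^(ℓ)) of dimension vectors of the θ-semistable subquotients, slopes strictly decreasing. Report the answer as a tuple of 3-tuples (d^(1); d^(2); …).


Via rank(M_{q-1}∘⋯∘M_p): M ≅ I[1,1]^3, I[1,2], I[3,3]^3.
μ_θ-semistable layers: μ^(1)=7; μ^(2)=-1; μ^(3)=-9

((0, 0, 3); (3, 0, 0); (1, 1, 0))


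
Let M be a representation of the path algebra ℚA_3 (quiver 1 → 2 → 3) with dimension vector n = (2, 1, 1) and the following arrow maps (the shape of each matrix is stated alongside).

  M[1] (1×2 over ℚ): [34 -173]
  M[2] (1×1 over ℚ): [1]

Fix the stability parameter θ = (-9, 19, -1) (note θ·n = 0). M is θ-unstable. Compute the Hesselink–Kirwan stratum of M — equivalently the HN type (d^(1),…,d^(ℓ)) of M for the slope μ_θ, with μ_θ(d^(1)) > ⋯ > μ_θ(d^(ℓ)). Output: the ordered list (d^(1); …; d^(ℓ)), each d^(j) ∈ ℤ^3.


Barcode: M ≅ I[1,1], I[1,3]. HN layers by μ_θ (2 steps, strictly decreasing):
  μ^(1)=9; μ^(2)=-9

((0, 1, 1); (2, 0, 0))


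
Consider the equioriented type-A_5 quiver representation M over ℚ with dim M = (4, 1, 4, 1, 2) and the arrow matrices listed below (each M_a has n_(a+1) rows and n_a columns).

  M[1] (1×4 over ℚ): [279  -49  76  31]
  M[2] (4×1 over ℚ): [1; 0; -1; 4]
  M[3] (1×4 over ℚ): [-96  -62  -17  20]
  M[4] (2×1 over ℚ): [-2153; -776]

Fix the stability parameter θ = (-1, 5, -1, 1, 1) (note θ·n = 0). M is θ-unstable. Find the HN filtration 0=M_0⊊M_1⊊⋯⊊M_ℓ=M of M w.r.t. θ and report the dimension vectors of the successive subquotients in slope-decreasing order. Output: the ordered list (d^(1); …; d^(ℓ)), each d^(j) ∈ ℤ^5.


Via rank(M_{q-1}∘⋯∘M_p): M ≅ I[1,1]^3, I[1,5], I[3,3]^3, I[5,5].
μ_θ-semistable layers: μ^(1)=3/2; μ^(2)=1; μ^(3)=-1

((0, 1, 1, 1, 1); (0, 0, 0, 0, 1); (4, 0, 3, 0, 0))


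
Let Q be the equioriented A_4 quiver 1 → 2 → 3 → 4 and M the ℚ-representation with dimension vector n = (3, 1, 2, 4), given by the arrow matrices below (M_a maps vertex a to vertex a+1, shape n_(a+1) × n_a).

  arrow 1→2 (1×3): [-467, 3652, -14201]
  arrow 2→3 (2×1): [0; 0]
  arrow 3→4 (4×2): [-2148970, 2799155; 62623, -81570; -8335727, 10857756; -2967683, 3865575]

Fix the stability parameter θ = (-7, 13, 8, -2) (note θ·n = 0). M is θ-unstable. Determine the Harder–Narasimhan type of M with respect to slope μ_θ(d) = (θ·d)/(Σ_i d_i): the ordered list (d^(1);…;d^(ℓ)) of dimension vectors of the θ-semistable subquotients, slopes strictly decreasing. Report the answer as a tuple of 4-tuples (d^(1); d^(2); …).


Interval decomposition of M: I[1,1]^2, I[1,2], I[3,4]^2, I[4,4]^2.
HN type (ℓ=4): μ^(1)=13; μ^(2)=3; μ^(3)=-2; μ^(4)=-7

((0, 1, 0, 0); (0, 0, 2, 2); (0, 0, 0, 2); (3, 0, 0, 0))


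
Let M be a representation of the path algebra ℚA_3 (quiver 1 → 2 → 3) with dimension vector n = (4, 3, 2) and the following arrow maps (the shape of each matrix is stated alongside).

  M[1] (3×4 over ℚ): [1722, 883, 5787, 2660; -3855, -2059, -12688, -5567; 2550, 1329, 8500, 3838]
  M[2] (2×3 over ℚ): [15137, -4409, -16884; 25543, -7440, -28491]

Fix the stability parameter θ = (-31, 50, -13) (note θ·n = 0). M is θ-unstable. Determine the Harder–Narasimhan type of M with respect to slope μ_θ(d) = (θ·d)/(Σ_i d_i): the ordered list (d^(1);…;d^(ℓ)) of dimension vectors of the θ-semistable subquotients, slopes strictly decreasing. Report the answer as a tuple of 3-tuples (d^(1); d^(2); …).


Via rank(M_{q-1}∘⋯∘M_p): M ≅ I[1,1], I[1,2], I[1,3]^2.
μ_θ-semistable layers: μ^(1)=50; μ^(2)=37/2; μ^(3)=-31

((0, 1, 0); (0, 2, 2); (4, 0, 0))


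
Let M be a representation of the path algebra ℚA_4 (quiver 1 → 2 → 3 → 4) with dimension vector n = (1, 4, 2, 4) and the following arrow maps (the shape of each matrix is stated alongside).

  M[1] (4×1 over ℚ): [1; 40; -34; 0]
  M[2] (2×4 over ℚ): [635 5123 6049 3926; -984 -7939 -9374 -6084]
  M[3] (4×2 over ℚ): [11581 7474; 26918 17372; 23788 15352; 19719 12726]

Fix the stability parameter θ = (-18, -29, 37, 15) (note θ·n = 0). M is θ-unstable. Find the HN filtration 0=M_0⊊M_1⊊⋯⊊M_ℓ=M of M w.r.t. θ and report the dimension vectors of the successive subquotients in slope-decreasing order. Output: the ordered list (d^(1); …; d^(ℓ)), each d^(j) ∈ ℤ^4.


Interval decomposition of M: I[1,4], I[2,2]^2, I[2,3], I[4,4]^3.
HN type (ℓ=5): μ^(1)=37; μ^(2)=26; μ^(3)=15; μ^(4)=-47/2; μ^(5)=-29

((0, 0, 1, 0); (0, 0, 1, 1); (0, 0, 0, 3); (1, 1, 0, 0); (0, 3, 0, 0))


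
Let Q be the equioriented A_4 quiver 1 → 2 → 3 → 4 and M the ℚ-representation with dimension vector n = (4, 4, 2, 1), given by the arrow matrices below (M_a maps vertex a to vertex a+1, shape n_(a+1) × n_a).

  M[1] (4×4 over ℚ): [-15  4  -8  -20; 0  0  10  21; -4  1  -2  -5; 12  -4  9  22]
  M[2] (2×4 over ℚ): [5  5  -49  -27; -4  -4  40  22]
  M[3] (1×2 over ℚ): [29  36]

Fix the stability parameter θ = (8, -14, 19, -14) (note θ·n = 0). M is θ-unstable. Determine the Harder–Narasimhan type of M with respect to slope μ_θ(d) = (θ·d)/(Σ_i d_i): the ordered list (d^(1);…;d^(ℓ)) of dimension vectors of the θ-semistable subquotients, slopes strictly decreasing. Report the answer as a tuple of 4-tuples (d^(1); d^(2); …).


Interval decomposition of M: I[1,2]^2, I[1,3], I[1,4].
HN type (ℓ=3): μ^(1)=19; μ^(2)=5/2; μ^(3)=-3

((0, 0, 1, 0); (0, 0, 1, 1); (4, 4, 0, 0))


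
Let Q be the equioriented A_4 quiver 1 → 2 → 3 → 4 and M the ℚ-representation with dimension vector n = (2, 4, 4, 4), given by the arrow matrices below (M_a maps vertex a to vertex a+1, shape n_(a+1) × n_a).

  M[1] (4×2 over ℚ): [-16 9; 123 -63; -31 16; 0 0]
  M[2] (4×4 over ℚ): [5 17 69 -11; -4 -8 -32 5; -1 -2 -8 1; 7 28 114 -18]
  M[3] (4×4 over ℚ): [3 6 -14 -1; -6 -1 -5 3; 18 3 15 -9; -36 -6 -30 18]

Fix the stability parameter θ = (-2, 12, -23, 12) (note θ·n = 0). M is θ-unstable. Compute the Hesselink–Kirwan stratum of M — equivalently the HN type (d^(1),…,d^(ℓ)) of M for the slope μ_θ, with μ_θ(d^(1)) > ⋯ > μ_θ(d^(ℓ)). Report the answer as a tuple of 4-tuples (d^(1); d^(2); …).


Via rank(M_{q-1}∘⋯∘M_p): M ≅ I[1,3], I[1,4], I[2,2], I[2,4], I[3,3], I[4,4]^2.
μ_θ-semistable layers: μ^(1)=12; μ^(2)=-13/3; μ^(3)=-11/2; μ^(4)=-23

((0, 1, 0, 4); (2, 2, 2, 0); (0, 1, 1, 0); (0, 0, 1, 0))


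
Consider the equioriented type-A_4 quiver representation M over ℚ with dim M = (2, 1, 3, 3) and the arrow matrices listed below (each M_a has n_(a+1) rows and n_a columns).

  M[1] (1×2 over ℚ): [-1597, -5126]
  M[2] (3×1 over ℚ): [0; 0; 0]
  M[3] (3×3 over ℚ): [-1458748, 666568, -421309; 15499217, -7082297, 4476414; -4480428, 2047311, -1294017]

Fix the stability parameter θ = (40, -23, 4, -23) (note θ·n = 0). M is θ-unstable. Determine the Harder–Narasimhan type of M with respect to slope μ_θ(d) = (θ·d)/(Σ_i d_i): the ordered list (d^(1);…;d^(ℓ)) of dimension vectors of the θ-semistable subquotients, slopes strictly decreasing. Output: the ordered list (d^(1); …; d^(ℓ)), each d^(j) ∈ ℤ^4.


Barcode: M ≅ I[1,1], I[1,2], I[3,4]^3. HN layers by μ_θ (3 steps, strictly decreasing):
  μ^(1)=40; μ^(2)=17/2; μ^(3)=-19/2

((1, 0, 0, 0); (1, 1, 0, 0); (0, 0, 3, 3))


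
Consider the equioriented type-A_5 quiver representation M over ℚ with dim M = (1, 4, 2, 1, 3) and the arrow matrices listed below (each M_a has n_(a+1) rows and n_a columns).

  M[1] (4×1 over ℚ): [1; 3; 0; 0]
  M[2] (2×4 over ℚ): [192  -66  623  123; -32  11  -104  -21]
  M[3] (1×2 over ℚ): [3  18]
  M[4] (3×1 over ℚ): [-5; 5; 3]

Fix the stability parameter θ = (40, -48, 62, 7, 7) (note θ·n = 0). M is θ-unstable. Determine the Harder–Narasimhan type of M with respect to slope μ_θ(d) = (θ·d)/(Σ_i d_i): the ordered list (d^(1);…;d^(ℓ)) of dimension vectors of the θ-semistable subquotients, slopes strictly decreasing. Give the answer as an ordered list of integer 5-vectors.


Via rank(M_{q-1}∘⋯∘M_p): M ≅ I[1,3], I[2,2]^2, I[2,5], I[5,5]^2.
μ_θ-semistable layers: μ^(1)=62; μ^(2)=76/3; μ^(3)=7; μ^(4)=-4; μ^(5)=-48

((0, 0, 1, 0, 0); (0, 0, 1, 1, 1); (0, 0, 0, 0, 2); (1, 1, 0, 0, 0); (0, 3, 0, 0, 0))


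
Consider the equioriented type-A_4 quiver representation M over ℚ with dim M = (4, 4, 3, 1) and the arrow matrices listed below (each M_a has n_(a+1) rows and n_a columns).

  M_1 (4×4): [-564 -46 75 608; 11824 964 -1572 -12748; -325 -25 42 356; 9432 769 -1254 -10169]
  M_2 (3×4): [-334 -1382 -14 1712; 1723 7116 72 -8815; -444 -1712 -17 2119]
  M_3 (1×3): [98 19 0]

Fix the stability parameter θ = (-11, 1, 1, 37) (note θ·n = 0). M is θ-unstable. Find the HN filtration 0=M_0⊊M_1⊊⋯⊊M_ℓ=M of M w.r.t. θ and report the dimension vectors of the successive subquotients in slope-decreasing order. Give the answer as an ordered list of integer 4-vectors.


Via rank(M_{q-1}∘⋯∘M_p): M ≅ I[1,1], I[1,2], I[1,3], I[1,4], I[2,3].
μ_θ-semistable layers: μ^(1)=37; μ^(2)=1; μ^(3)=-11

((0, 0, 0, 1); (0, 4, 3, 0); (4, 0, 0, 0))


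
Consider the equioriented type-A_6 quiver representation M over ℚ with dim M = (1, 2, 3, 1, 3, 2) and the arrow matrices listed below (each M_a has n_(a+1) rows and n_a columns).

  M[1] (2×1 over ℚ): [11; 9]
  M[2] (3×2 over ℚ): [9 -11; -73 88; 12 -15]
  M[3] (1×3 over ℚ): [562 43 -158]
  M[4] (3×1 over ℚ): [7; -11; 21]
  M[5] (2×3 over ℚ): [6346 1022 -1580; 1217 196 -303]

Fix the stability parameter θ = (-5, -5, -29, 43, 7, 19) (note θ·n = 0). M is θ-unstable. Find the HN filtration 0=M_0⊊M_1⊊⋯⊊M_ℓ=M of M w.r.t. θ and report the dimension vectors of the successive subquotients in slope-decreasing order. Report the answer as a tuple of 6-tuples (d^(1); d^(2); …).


Via rank(M_{q-1}∘⋯∘M_p): M ≅ I[1,5], I[2,3], I[3,3], I[5,6]^2.
μ_θ-semistable layers: μ^(1)=25; μ^(2)=19; μ^(3)=7; μ^(4)=-13; μ^(5)=-17; μ^(6)=-29

((0, 0, 0, 1, 1, 0); (0, 0, 0, 0, 0, 2); (0, 0, 0, 0, 2, 0); (1, 1, 1, 0, 0, 0); (0, 1, 1, 0, 0, 0); (0, 0, 1, 0, 0, 0))


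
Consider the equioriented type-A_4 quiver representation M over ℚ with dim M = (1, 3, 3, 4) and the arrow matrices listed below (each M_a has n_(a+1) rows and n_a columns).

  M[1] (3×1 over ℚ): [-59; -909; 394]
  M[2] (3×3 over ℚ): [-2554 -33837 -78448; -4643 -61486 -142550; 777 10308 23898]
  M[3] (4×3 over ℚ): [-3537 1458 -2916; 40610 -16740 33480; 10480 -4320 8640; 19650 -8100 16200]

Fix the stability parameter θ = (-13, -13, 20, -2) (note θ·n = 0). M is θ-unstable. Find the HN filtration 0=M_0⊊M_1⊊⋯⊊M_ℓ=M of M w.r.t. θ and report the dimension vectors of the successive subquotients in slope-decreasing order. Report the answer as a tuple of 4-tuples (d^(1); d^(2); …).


Via rank(M_{q-1}∘⋯∘M_p): M ≅ I[1,4], I[2,2], I[2,3], I[3,3], I[4,4]^3.
μ_θ-semistable layers: μ^(1)=20; μ^(2)=9; μ^(3)=-2; μ^(4)=-13

((0, 0, 2, 0); (0, 0, 1, 1); (0, 0, 0, 3); (1, 3, 0, 0))


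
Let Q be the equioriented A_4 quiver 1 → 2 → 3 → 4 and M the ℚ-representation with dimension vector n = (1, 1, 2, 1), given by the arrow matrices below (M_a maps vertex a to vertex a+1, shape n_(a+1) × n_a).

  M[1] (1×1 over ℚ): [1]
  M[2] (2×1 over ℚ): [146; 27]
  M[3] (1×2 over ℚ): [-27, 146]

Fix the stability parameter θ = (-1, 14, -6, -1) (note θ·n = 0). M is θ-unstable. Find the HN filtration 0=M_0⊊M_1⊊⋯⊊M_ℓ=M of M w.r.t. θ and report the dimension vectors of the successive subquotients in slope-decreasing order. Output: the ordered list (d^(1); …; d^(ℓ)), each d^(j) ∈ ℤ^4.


Barcode: M ≅ I[1,3], I[3,4]. HN layers by μ_θ (3 steps, strictly decreasing):
  μ^(1)=4; μ^(2)=-1; μ^(3)=-6

((0, 1, 1, 0); (1, 0, 0, 1); (0, 0, 1, 0))
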